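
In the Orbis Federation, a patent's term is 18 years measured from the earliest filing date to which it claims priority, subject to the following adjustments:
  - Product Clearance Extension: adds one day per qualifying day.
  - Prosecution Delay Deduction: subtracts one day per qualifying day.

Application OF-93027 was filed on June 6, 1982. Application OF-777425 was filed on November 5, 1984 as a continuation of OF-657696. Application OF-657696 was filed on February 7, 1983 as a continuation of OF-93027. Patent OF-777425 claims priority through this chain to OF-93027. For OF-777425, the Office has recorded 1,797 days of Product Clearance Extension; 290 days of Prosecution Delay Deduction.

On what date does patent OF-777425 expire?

Earliest priority filing: 6 June 1982.
Base term: 6 June 1982 + 18 years → 6 June 2000.
Product Clearance Extension: +1797 days → 8 May 2005.
Prosecution Delay Deduction: −290 days → 22 July 2004.

2004-07-22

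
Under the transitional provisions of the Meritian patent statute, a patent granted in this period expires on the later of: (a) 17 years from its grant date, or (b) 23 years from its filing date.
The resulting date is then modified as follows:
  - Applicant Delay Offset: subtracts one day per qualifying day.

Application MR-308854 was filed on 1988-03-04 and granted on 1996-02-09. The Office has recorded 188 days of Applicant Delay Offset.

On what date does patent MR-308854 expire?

August 5, 2012

(a) grant + 17 years → 9 February 2013.
(b) filing + 23 years → 4 March 2011.
Later of the two: 9 February 2013.
Applicant Delay Offset: −188 days → 5 August 2012.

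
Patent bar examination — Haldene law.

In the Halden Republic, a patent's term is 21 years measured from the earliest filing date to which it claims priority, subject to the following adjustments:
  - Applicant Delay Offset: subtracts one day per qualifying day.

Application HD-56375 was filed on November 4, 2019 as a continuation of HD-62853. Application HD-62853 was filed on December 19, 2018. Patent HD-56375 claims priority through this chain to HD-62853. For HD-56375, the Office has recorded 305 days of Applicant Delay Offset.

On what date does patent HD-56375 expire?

2039-02-17

Earliest priority filing: 19 December 2018.
Base term: 19 December 2018 + 21 years → 19 December 2039.
Applicant Delay Offset: −305 days → 17 February 2039.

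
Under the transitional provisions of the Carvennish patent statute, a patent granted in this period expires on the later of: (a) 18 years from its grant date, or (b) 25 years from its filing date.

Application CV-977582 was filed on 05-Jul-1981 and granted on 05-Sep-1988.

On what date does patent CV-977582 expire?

September 5, 2006

(a) grant + 18 years → 5 September 2006.
(b) filing + 25 years → 5 July 2006.
Later of the two: 5 September 2006.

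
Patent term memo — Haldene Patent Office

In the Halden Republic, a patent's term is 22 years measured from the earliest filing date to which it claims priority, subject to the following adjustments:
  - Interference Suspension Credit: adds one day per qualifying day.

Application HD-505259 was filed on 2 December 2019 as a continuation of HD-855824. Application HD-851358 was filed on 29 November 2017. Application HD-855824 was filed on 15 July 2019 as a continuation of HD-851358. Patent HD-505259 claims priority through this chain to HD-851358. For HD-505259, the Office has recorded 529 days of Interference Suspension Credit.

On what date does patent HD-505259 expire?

2041-05-11

Earliest priority filing: 29 November 2017.
Base term: 29 November 2017 + 22 years → 29 November 2039.
Interference Suspension Credit: +529 days → 11 May 2041.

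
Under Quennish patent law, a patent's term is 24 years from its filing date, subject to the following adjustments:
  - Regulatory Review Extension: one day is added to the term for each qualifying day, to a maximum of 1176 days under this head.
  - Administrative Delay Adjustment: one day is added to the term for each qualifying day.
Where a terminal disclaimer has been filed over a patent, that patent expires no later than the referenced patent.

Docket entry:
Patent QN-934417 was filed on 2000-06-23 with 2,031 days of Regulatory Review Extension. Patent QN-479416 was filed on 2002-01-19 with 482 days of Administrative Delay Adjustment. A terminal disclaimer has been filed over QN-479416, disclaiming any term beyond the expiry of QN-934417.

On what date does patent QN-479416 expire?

Natural term of QN-479416:
  Base: filing + 24 years → 19 January 2026.
  Administrative Delay Adjustment: +482 days → 16 May 2027.
Expiry of referenced patent QN-934417:
  Base: filing + 24 years → 23 June 2024.
  Regulatory Review Extension: 2031 days claimed exceeds the 1176-day cap, so +1176 days → 12 September 2027.
Terminal disclaimer: QN-479416 expires on the earlier of 16 May 2027 and 12 September 2027.

2027-05-16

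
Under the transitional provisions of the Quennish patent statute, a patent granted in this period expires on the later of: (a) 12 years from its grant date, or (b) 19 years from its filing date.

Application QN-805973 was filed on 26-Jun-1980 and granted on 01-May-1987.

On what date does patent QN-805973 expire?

1999-06-26

(a) grant + 12 years → 1 May 1999.
(b) filing + 19 years → 26 June 1999.
Later of the two: 26 June 1999.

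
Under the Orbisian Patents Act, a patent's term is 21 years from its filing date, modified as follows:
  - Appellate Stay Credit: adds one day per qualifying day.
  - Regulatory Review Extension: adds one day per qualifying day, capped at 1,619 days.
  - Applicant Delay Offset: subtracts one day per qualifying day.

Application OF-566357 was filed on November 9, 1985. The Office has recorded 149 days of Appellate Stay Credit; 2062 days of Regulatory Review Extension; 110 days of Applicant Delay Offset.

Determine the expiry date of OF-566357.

Base term: filing date + 21 years → 9 November 2006.
Appellate Stay Credit: +149 days → 7 April 2007.
Regulatory Review Extension: 2062 days claimed exceeds the 1619-day cap, so +1619 days → 12 September 2011.
Applicant Delay Offset: −110 days → 25 May 2011.

2011-05-25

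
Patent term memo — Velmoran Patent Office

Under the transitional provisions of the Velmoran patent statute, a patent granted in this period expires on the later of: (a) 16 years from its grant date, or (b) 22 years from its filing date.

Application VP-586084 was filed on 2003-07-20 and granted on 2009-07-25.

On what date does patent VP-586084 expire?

2025-07-25

(a) grant + 16 years → 25 July 2025.
(b) filing + 22 years → 20 July 2025.
Later of the two: 25 July 2025.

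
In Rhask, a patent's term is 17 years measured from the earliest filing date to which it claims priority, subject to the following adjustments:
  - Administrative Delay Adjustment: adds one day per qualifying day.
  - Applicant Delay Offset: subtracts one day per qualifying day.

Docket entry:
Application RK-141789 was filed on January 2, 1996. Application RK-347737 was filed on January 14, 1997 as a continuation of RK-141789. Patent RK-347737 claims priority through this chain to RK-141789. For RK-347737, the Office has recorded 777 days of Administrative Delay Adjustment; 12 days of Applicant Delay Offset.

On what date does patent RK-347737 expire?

Earliest priority filing: 2 January 1996.
Base term: 2 January 1996 + 17 years → 2 January 2013.
Administrative Delay Adjustment: +777 days → 18 February 2015.
Applicant Delay Offset: −12 days → 6 February 2015.

February 6, 2015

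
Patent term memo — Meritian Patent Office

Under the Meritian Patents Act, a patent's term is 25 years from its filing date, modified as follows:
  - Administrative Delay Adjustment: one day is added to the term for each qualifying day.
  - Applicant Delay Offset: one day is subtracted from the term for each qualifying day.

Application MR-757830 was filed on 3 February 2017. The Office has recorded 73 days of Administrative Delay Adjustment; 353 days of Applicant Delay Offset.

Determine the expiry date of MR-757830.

Base term: filing date + 25 years → 3 February 2042.
Administrative Delay Adjustment: +73 days → 17 April 2042.
Applicant Delay Offset: −353 days → 29 April 2041.

2041-04-29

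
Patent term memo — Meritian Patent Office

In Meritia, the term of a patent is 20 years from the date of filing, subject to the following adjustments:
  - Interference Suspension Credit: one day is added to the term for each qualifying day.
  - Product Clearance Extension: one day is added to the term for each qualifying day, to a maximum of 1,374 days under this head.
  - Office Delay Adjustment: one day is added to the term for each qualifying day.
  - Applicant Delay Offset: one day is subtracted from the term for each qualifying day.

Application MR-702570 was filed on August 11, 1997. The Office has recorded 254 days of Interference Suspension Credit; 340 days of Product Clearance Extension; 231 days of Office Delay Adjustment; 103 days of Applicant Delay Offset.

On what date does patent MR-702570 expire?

Base term: filing date + 20 years → 11 August 2017.
Interference Suspension Credit: +254 days → 22 April 2018.
Product Clearance Extension: 340 days (within the 1374-day cap) → +340 days → 28 March 2019.
Office Delay Adjustment: +231 days → 14 November 2019.
Applicant Delay Offset: −103 days → 3 August 2019.

August 3, 2019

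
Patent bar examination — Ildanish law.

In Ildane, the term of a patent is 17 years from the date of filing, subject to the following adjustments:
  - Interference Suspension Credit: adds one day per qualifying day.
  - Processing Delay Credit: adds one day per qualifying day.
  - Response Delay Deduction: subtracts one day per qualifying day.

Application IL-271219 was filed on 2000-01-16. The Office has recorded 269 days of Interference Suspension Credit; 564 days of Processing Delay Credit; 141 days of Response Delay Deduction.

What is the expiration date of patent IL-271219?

December 9, 2018

Base term: filing date + 17 years → 16 January 2017.
Interference Suspension Credit: +269 days → 12 October 2017.
Processing Delay Credit: +564 days → 29 April 2019.
Response Delay Deduction: −141 days → 9 December 2018.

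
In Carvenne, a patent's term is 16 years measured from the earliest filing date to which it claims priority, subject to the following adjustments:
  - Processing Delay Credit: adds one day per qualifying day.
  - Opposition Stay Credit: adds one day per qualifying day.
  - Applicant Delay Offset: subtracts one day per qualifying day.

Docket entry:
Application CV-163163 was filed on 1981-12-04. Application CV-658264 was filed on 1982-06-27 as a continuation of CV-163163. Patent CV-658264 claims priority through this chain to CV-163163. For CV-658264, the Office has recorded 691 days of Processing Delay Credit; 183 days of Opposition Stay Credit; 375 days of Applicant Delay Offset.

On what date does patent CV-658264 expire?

Earliest priority filing: 4 December 1981.
Base term: 4 December 1981 + 16 years → 4 December 1997.
Processing Delay Credit: +691 days → 26 October 1999.
Opposition Stay Credit: +183 days → 26 April 2000.
Applicant Delay Offset: −375 days → 17 April 1999.

April 17, 1999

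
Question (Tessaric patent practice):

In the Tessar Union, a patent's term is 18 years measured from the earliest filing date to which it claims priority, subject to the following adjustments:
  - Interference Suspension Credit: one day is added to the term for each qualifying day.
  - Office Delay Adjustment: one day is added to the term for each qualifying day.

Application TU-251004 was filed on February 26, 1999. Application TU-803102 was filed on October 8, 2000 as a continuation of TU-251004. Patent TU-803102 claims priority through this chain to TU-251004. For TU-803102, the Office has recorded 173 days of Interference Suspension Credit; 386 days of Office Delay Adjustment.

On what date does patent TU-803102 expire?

2018-09-08

Earliest priority filing: 26 February 1999.
Base term: 26 February 1999 + 18 years → 26 February 2017.
Interference Suspension Credit: +173 days → 18 August 2017.
Office Delay Adjustment: +386 days → 8 September 2018.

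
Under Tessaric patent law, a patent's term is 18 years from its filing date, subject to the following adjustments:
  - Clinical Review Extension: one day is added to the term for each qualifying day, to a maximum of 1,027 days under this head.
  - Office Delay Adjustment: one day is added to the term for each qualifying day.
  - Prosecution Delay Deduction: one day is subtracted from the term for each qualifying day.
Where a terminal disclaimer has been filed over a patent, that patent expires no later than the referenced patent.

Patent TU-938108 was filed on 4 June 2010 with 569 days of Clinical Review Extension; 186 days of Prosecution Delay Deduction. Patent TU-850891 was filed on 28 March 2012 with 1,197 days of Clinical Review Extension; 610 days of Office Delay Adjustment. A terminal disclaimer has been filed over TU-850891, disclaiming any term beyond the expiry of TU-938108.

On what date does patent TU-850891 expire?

Natural term of TU-850891:
  Base: filing + 18 years → 28 March 2030.
  Clinical Review Extension: 1197 days claimed exceeds the 1027-day cap, so +1027 days → 18 January 2033.
  Office Delay Adjustment: +610 days → 20 September 2034.
Expiry of referenced patent TU-938108:
  Base: filing + 18 years → 4 June 2028.
  Clinical Review Extension: 569 days (within the 1027-day cap) → +569 days → 25 December 2029.
  Prosecution Delay Deduction: −186 days → 22 June 2029.
Terminal disclaimer: TU-850891 expires on the earlier of 20 September 2034 and 22 June 2029.

June 22, 2029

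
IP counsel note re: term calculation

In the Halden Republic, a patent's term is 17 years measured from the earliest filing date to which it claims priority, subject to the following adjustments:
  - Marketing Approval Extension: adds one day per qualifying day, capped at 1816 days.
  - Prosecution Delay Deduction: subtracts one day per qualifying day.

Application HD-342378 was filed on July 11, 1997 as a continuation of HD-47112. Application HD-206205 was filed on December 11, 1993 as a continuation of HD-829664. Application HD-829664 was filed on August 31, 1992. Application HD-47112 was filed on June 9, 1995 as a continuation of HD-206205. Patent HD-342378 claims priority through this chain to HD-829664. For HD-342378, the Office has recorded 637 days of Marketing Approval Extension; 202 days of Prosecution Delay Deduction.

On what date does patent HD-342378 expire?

Earliest priority filing: 31 August 1992.
Base term: 31 August 1992 + 17 years → 31 August 2009.
Marketing Approval Extension: 637 days (within the 1816-day cap) → +637 days → 30 May 2011.
Prosecution Delay Deduction: −202 days → 9 November 2010.

November 9, 2010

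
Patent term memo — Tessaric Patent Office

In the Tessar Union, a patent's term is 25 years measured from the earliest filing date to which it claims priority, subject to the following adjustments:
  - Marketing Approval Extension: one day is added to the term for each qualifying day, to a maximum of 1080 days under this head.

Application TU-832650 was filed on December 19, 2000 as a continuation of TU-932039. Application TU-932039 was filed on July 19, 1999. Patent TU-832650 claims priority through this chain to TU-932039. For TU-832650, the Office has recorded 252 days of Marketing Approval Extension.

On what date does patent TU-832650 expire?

Earliest priority filing: 19 July 1999.
Base term: 19 July 1999 + 25 years → 19 July 2024.
Marketing Approval Extension: 252 days (within the 1080-day cap) → +252 days → 28 March 2025.

2025-03-28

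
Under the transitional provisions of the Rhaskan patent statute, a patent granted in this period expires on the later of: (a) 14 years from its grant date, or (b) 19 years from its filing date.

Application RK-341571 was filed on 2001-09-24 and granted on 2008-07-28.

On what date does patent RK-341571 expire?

(a) grant + 14 years → 28 July 2022.
(b) filing + 19 years → 24 September 2020.
Later of the two: 28 July 2022.

2022-07-28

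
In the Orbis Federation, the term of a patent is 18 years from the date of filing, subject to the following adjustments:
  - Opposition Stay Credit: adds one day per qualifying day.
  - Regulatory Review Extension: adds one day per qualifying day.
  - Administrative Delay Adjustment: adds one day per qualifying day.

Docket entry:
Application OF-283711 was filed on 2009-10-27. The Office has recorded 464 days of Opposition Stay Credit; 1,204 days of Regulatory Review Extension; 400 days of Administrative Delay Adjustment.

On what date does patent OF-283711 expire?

Base term: filing date + 18 years → 27 October 2027.
Opposition Stay Credit: +464 days → 2 February 2029.
Regulatory Review Extension: +1204 days → 21 May 2032.
Administrative Delay Adjustment: +400 days → 25 June 2033.

2033-06-25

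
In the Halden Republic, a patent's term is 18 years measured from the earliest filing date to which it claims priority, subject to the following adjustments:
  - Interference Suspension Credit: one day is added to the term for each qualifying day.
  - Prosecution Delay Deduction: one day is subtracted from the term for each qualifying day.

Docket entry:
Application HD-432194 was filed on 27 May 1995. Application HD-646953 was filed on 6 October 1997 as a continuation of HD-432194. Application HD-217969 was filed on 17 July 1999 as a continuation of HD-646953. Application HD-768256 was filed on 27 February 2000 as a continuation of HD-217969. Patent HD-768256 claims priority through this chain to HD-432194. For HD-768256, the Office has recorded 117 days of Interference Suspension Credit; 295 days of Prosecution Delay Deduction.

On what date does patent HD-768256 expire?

2012-11-30

Earliest priority filing: 27 May 1995.
Base term: 27 May 1995 + 18 years → 27 May 2013.
Interference Suspension Credit: +117 days → 21 September 2013.
Prosecution Delay Deduction: −295 days → 30 November 2012.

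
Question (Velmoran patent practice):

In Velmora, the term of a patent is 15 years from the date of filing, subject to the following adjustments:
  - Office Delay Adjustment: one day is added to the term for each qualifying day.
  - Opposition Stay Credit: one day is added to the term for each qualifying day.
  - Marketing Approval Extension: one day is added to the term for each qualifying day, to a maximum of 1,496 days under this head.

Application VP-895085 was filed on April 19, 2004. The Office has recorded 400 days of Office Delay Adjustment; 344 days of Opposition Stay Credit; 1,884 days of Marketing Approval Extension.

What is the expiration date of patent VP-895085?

Base term: filing date + 15 years → 19 April 2019.
Office Delay Adjustment: +400 days → 23 May 2020.
Opposition Stay Credit: +344 days → 2 May 2021.
Marketing Approval Extension: 1884 days claimed exceeds the 1496-day cap, so +1496 days → 6 June 2025.

2025-06-06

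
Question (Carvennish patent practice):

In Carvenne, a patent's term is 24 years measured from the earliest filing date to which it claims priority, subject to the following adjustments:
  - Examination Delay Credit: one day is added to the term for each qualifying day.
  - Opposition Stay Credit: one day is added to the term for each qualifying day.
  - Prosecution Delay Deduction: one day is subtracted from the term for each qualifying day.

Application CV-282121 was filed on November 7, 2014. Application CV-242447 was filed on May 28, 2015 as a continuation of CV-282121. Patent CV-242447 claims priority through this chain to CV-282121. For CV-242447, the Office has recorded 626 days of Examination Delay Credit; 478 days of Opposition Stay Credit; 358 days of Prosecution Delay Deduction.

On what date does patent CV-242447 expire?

Earliest priority filing: 7 November 2014.
Base term: 7 November 2014 + 24 years → 7 November 2038.
Examination Delay Credit: +626 days → 25 July 2040.
Opposition Stay Credit: +478 days → 15 November 2041.
Prosecution Delay Deduction: −358 days → 22 November 2040.

2040-11-22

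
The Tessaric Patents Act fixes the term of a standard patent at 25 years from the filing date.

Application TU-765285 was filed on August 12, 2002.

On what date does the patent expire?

August 12, 2027

Filing date + 25 years → 12 August 2027.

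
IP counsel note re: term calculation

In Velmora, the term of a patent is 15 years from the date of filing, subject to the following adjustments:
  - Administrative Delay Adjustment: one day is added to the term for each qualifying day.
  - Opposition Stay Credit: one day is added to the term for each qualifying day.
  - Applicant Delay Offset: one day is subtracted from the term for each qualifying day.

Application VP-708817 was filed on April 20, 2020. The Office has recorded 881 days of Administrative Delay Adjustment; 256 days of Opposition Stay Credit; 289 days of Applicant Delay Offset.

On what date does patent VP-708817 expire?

Base term: filing date + 15 years → 20 April 2035.
Administrative Delay Adjustment: +881 days → 17 September 2037.
Opposition Stay Credit: +256 days → 31 May 2038.
Applicant Delay Offset: −289 days → 15 August 2037.

2037-08-15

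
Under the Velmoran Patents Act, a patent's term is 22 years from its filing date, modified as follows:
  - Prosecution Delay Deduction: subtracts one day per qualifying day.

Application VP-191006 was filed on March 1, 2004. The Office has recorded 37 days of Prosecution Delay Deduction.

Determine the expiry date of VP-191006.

2026-01-23

Base term: filing date + 22 years → 1 March 2026.
Prosecution Delay Deduction: −37 days → 23 January 2026.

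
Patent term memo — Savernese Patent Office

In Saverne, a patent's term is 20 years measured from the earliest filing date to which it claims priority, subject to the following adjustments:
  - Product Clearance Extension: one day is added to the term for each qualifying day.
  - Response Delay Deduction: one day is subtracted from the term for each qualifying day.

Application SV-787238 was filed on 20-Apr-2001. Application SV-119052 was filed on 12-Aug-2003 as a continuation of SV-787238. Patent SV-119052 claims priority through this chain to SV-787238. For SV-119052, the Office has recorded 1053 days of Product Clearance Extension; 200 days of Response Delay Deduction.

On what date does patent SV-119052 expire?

Earliest priority filing: 20 April 2001.
Base term: 20 April 2001 + 20 years → 20 April 2021.
Product Clearance Extension: +1053 days → 8 March 2024.
Response Delay Deduction: −200 days → 21 August 2023.

August 21, 2023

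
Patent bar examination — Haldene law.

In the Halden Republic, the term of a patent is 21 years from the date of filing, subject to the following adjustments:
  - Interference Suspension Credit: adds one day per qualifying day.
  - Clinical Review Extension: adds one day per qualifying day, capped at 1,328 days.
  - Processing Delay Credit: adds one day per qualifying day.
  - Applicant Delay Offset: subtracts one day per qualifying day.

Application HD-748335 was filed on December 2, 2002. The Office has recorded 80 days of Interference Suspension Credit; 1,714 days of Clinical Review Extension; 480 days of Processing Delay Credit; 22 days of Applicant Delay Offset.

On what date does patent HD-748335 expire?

2029-01-10

Base term: filing date + 21 years → 2 December 2023.
Interference Suspension Credit: +80 days → 20 February 2024.
Clinical Review Extension: 1714 days claimed exceeds the 1328-day cap, so +1328 days → 10 October 2027.
Processing Delay Credit: +480 days → 1 February 2029.
Applicant Delay Offset: −22 days → 10 January 2029.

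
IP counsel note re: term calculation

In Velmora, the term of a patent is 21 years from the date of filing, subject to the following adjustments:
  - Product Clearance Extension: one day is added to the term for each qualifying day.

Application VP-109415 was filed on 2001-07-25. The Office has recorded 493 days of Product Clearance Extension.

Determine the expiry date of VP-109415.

Base term: filing date + 21 years → 25 July 2022.
Product Clearance Extension: +493 days → 30 November 2023.

November 30, 2023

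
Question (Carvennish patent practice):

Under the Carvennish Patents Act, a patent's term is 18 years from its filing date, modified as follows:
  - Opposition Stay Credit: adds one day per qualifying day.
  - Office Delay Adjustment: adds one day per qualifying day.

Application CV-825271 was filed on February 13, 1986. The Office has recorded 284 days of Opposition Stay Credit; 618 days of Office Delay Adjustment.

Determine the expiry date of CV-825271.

Base term: filing date + 18 years → 13 February 2004.
Opposition Stay Credit: +284 days → 23 November 2004.
Office Delay Adjustment: +618 days → 3 August 2006.

August 3, 2006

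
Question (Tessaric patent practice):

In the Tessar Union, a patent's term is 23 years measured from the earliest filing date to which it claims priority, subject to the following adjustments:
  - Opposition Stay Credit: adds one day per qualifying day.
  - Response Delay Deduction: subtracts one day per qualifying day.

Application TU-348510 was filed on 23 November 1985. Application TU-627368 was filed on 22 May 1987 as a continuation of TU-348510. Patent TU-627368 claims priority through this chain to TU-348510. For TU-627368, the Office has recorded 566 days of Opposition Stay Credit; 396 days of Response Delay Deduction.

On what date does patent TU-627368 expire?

May 12, 2009

Earliest priority filing: 23 November 1985.
Base term: 23 November 1985 + 23 years → 23 November 2008.
Opposition Stay Credit: +566 days → 12 June 2010.
Response Delay Deduction: −396 days → 12 May 2009.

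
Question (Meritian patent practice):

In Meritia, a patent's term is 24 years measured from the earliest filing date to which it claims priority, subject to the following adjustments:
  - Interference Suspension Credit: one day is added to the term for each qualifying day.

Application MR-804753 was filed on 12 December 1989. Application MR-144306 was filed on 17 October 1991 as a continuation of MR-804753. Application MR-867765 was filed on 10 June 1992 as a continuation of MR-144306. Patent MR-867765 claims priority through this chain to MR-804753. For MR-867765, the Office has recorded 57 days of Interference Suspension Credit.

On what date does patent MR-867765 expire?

Earliest priority filing: 12 December 1989.
Base term: 12 December 1989 + 24 years → 12 December 2013.
Interference Suspension Credit: +57 days → 7 February 2014.

February 7, 2014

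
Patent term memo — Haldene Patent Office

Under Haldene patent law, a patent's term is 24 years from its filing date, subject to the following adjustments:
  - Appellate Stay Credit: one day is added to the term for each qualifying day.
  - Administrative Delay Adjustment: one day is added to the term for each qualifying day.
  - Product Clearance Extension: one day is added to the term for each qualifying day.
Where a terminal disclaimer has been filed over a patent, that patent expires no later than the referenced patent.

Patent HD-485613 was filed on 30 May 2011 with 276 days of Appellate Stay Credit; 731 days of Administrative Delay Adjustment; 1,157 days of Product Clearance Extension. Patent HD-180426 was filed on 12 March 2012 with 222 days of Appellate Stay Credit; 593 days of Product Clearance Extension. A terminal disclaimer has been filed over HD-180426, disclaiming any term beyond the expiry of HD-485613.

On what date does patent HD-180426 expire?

Natural term of HD-180426:
  Base: filing + 24 years → 12 March 2036.
  Appellate Stay Credit: +222 days → 20 October 2036.
  Product Clearance Extension: +593 days → 5 June 2038.
Expiry of referenced patent HD-485613:
  Base: filing + 24 years → 30 May 2035.
  Appellate Stay Credit: +276 days → 1 March 2036.
  Administrative Delay Adjustment: +731 days → 2 March 2038.
  Product Clearance Extension: +1157 days → 2 May 2041.
Terminal disclaimer: HD-180426 expires on the earlier of 5 June 2038 and 2 May 2041.

June 5, 2038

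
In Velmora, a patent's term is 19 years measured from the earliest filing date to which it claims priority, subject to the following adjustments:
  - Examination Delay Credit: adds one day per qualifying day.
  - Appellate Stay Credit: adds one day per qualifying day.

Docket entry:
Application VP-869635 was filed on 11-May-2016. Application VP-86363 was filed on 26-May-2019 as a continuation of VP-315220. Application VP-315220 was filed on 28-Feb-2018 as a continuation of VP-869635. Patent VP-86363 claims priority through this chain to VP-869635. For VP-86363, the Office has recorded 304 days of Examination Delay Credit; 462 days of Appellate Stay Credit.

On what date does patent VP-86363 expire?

Earliest priority filing: 11 May 2016.
Base term: 11 May 2016 + 19 years → 11 May 2035.
Examination Delay Credit: +304 days → 10 March 2036.
Appellate Stay Credit: +462 days → 15 June 2037.

June 15, 2037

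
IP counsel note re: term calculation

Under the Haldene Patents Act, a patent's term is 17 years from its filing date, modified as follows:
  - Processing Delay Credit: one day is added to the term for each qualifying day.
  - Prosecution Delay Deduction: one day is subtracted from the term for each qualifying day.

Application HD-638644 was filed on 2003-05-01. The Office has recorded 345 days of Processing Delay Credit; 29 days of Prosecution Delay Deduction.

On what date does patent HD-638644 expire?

Base term: filing date + 17 years → 1 May 2020.
Processing Delay Credit: +345 days → 11 April 2021.
Prosecution Delay Deduction: −29 days → 13 March 2021.

2021-03-13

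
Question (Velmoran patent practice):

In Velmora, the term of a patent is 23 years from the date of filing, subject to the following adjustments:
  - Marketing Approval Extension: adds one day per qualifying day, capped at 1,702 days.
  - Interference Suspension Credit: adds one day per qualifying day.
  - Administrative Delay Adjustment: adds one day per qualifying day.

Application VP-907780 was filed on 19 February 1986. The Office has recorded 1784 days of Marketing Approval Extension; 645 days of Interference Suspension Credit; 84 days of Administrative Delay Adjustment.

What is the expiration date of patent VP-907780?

2015-10-17

Base term: filing date + 23 years → 19 February 2009.
Marketing Approval Extension: 1784 days claimed exceeds the 1702-day cap, so +1702 days → 18 October 2013.
Interference Suspension Credit: +645 days → 25 July 2015.
Administrative Delay Adjustment: +84 days → 17 October 2015.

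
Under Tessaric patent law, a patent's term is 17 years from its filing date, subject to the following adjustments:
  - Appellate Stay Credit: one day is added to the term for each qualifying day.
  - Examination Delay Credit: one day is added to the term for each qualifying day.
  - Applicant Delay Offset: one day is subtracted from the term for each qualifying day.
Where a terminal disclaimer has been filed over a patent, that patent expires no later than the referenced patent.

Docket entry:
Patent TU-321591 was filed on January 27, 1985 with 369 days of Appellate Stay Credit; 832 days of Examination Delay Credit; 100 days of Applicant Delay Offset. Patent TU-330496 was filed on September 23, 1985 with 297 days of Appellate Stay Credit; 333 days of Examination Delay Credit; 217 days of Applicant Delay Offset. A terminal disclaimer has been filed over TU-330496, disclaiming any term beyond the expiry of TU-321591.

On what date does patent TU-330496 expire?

November 10, 2003

Natural term of TU-330496:
  Base: filing + 17 years → 23 September 2002.
  Appellate Stay Credit: +297 days → 17 July 2003.
  Examination Delay Credit: +333 days → 14 June 2004.
  Applicant Delay Offset: −217 days → 10 November 2003.
Expiry of referenced patent TU-321591:
  Base: filing + 17 years → 27 January 2002.
  Appellate Stay Credit: +369 days → 31 January 2003.
  Examination Delay Credit: +832 days → 12 May 2005.
  Applicant Delay Offset: −100 days → 1 February 2005.
Terminal disclaimer: TU-330496 expires on the earlier of 10 November 2003 and 1 February 2005.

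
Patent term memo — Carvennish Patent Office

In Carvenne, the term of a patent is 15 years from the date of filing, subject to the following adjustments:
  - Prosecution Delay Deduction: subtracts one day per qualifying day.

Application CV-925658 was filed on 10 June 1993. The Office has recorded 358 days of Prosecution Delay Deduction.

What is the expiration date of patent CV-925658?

2007-06-18

Base term: filing date + 15 years → 10 June 2008.
Prosecution Delay Deduction: −358 days → 18 June 2007.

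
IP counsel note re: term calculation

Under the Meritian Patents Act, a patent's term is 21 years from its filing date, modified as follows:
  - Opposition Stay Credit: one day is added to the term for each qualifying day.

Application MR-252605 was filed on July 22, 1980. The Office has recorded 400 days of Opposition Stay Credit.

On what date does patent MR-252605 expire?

Base term: filing date + 21 years → 22 July 2001.
Opposition Stay Credit: +400 days → 26 August 2002.

August 26, 2002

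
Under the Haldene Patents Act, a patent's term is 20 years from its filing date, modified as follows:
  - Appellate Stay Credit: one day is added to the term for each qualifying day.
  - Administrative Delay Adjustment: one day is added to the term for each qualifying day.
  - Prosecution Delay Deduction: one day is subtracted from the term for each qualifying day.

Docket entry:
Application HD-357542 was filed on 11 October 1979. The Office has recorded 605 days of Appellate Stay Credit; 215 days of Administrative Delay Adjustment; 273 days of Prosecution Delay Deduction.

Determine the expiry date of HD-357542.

2001-04-10

Base term: filing date + 20 years → 11 October 1999.
Appellate Stay Credit: +605 days → 7 June 2001.
Administrative Delay Adjustment: +215 days → 8 January 2002.
Prosecution Delay Deduction: −273 days → 10 April 2001.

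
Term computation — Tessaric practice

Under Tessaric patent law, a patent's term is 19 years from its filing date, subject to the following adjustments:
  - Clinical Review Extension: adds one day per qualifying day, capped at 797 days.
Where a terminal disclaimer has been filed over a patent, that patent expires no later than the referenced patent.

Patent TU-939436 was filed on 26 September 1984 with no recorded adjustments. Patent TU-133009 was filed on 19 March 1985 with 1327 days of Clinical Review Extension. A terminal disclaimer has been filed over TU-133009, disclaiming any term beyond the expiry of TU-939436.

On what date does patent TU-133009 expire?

2003-09-26

Natural term of TU-133009:
  Base: filing + 19 years → 19 March 2004.
  Clinical Review Extension: 1327 days claimed exceeds the 797-day cap, so +797 days → 25 May 2006.
Expiry of referenced patent TU-939436:
  Base: filing + 19 years → 26 September 2003.
Terminal disclaimer: TU-133009 expires on the earlier of 25 May 2006 and 26 September 2003.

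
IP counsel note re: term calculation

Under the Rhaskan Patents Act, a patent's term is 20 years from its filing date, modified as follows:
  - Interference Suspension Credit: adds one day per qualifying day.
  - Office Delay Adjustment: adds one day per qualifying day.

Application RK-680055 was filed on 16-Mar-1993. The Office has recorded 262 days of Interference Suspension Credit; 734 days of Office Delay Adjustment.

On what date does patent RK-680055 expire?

2015-12-07

Base term: filing date + 20 years → 16 March 2013.
Interference Suspension Credit: +262 days → 3 December 2013.
Office Delay Adjustment: +734 days → 7 December 2015.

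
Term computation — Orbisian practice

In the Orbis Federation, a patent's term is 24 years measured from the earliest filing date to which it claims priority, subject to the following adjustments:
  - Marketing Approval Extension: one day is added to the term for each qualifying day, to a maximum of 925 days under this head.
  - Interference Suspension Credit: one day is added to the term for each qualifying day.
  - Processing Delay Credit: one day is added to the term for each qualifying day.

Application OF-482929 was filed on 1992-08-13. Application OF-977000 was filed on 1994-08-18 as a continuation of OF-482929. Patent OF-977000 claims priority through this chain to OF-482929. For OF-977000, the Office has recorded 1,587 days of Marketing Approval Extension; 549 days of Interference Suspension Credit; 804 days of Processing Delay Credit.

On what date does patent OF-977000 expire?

Earliest priority filing: 13 August 1992.
Base term: 13 August 1992 + 24 years → 13 August 2016.
Marketing Approval Extension: 1587 days claimed exceeds the 925-day cap, so +925 days → 24 February 2019.
Interference Suspension Credit: +549 days → 26 August 2020.
Processing Delay Credit: +804 days → 8 November 2022.

2022-11-08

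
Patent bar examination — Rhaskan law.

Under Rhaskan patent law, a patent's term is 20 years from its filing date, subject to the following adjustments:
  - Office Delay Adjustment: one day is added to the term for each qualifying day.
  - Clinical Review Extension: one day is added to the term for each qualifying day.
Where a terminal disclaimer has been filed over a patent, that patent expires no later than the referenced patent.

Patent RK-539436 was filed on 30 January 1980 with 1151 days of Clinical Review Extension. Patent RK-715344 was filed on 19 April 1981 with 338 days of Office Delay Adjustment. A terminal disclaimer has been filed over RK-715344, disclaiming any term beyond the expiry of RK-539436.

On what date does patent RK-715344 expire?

Natural term of RK-715344:
  Base: filing + 20 years → 19 April 2001.
  Office Delay Adjustment: +338 days → 23 March 2002.
Expiry of referenced patent RK-539436:
  Base: filing + 20 years → 30 January 2000.
  Clinical Review Extension: +1151 days → 26 March 2003.
Terminal disclaimer: RK-715344 expires on the earlier of 23 March 2002 and 26 March 2003.

March 23, 2002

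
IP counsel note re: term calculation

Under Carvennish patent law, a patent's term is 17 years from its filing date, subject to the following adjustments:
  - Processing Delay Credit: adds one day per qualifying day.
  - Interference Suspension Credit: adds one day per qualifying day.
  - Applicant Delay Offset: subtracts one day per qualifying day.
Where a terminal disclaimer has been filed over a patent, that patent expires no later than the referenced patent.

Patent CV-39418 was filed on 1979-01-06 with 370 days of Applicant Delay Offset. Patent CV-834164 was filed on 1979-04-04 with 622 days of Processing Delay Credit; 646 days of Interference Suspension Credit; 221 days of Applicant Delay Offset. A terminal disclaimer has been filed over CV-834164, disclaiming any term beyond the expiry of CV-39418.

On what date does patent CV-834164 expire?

Natural term of CV-834164:
  Base: filing + 17 years → 4 April 1996.
  Processing Delay Credit: +622 days → 17 December 1997.
  Interference Suspension Credit: +646 days → 24 September 1999.
  Applicant Delay Offset: −221 days → 15 February 1999.
Expiry of referenced patent CV-39418:
  Base: filing + 17 years → 6 January 1996.
  Applicant Delay Offset: −370 days → 1 January 1995.
Terminal disclaimer: CV-834164 expires on the earlier of 15 February 1999 and 1 January 1995.

1995-01-01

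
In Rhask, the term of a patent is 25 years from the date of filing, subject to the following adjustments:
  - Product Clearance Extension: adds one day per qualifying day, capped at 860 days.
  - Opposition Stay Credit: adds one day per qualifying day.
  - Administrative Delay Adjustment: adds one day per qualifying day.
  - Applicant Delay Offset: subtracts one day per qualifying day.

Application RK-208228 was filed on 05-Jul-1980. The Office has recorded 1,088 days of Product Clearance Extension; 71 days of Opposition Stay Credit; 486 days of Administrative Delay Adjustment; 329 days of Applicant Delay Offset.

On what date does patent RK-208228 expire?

June 27, 2008

Base term: filing date + 25 years → 5 July 2005.
Product Clearance Extension: 1088 days claimed exceeds the 860-day cap, so +860 days → 12 November 2007.
Opposition Stay Credit: +71 days → 22 January 2008.
Administrative Delay Adjustment: +486 days → 22 May 2009.
Applicant Delay Offset: −329 days → 27 June 2008.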